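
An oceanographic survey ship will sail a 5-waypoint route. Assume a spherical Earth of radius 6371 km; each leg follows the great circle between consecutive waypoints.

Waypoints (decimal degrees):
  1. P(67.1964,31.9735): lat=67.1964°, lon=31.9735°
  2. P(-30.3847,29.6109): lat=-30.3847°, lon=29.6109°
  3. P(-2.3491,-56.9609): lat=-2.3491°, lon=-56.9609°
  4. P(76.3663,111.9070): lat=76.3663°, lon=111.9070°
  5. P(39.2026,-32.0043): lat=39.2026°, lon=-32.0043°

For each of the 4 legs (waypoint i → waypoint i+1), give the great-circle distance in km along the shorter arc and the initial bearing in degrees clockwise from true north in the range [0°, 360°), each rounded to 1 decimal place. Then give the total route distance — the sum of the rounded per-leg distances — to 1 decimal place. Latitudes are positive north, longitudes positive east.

Leg 1: φ1=1.1727984, φ2=-0.5303131, Δφ=-1.7031115, Δλ=-0.0412351 rad; a=sin²(Δφ/2)+cosφ1·cosφ2·sin²(Δλ/2)=0.5661068093; c=2·atan2(√a, √(1-a))=1.703398199; dist=6371·c=10852.3499 ≈ 10852.3 km; running total=10852.3 km
Leg 1 bearing: y=sinΔλ·cosφ2=-0.03556137, x=cosφ1·sinφ2-sinφ1·cosφ2·cosΔλ=-0.99058314; θ=atan2(y, x)=-177.9440° <0 so +360° → 182.0560° ≈ 182.1°
Leg 2: φ1=-0.5303131, φ2=-0.0409995, Δφ=0.4893135, Δλ=-1.5109629 rad; a=sin²(Δφ/2)+cosφ1·cosφ2·sin²(Δλ/2)=0.4638635296; c=2·atan2(√a, √(1-a))=1.498460319; dist=6371·c=9546.691 ≈ 9546.7 km; running total=20399.0 km
Leg 2 bearing: y=sinΔλ·cosφ2=-0.99737166, x=cosφ1·sinφ2-sinφ1·cosφ2·cosΔλ=-0.00513783; θ=atan2(y, x)=-90.2951° <0 so +360° → 269.7049° ≈ 269.7°
Leg 3: φ1=-0.0409995, φ2=1.3328434, Δφ=1.3738429, Δλ=2.9473009 rad; a=sin²(Δφ/2)+cosφ1·cosφ2·sin²(Δλ/2)=0.6354587330; c=2·atan2(√a, √(1-a))=1.845142340; dist=6371·c=11755.402 ≈ 11755.4 km; running total=32154.4 km
Leg 3 bearing: y=sinΔλ·cosφ2=0.04550966, x=cosφ1·sinφ2-sinφ1·cosφ2·cosΔλ=0.96152618; θ=atan2(y, x)=2.7098° ≈ 2.7°
Leg 4: φ1=1.3328434, φ2=0.6842144, Δφ=-0.6486289, Δλ=-2.5117260 rad; a=sin²(Δφ/2)+cosφ1·cosφ2·sin²(Δλ/2)=0.2666764026; c=2·atan2(√a, √(1-a))=1.085300221; dist=6371·c=6914.448 ≈ 6914.4 km; running total=39068.8 km
Leg 4 bearing: y=sinΔλ·cosφ2=-0.45645408, x=cosφ1·sinφ2-sinφ1·cosφ2·cosΔλ=0.75755533; θ=atan2(y, x)=-31.0705° <0 so +360° → 328.9295° ≈ 328.9°

Leg 1: dist=10852.3 km, bearing=182.1°
Leg 2: dist=9546.7 km, bearing=269.7°
Leg 3: dist=11755.4 km, bearing=2.7°
Leg 4: dist=6914.4 km, bearing=328.9°
Total: 39068.8 km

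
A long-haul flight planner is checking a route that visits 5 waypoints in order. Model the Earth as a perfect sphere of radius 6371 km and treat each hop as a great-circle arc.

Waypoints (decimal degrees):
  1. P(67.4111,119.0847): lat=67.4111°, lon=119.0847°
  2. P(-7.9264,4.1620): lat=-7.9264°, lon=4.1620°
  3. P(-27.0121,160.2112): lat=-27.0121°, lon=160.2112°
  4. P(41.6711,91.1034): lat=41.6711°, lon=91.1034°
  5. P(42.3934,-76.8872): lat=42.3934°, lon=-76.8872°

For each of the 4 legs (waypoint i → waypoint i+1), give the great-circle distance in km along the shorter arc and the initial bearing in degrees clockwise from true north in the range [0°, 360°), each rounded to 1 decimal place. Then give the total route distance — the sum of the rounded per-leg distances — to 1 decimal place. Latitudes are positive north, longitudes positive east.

Leg 1: dist=11866.4 km, bearing=290.3°
Leg 2: dist=15351.0 km, bearing=147.2°
Leg 3: dist=10419.7 km, bearing=315.6°
Leg 4: dist=10590.2 km, bearing=351.1°
Total: 48227.3 km

Leg 1: φ1=1.1765456, φ2=-0.1383418, Δφ=-1.3148874, Δλ=-2.0057795 rad; a=sin²(Δφ/2)+cosφ1·cosφ2·sin²(Δλ/2)=0.6438200831; c=2·atan2(√a, √(1-a))=1.862558285; dist=6371·c=11866.359 ≈ 11866.4 km; running total=11866.4 km
Leg 1 bearing: y=sinΔλ·cosφ2=-0.89821285, x=cosφ1·sinφ2-sinφ1·cosφ2·cosΔλ=0.33238051; θ=atan2(y, x)=-69.6932° <0 so +360° → 290.3068° ≈ 290.3°
Leg 2: φ1=-0.1383418, φ2=-0.4714501, Δφ=-0.3331083, Δλ=2.7235723 rad; a=sin²(Δφ/2)+cosφ1·cosφ2·sin²(Δλ/2)=0.8718938691; c=2·atan2(√a, √(1-a))=2.409515699; dist=6371·c=15351.025 ≈ 15351.0 km; running total=27217.4 km
Leg 2 bearing: y=sinΔλ·cosφ2=0.36166698, x=cosφ1·sinφ2-sinφ1·cosφ2·cosΔλ=-0.56211813; θ=atan2(y, x)=147.2428° ≈ 147.2°
Leg 3: φ1=-0.4714501, φ2=0.7272979, Δφ=1.1987480, Δλ=-1.2061586 rad; a=sin²(Δφ/2)+cosφ1·cosφ2·sin²(Δλ/2)=0.5323212862; c=2·atan2(√a, √(1-a))=1.635484004; dist=6371·c=10419.669 ≈ 10419.7 km; running total=37637.1 km
Leg 3 bearing: y=sinΔλ·cosφ2=-0.69786238, x=cosφ1·sinφ2-sinφ1·cosφ2·cosΔλ=0.71330880; θ=atan2(y, x)=-44.3729° <0 so +360° → 315.6271° ≈ 315.6°
Leg 4: φ1=0.7272979, φ2=0.7399044, Δφ=0.0126065, Δλ=-2.9319891 rad; a=sin²(Δφ/2)+cosφ1·cosφ2·sin²(Δλ/2)=0.5456674026; c=2·atan2(√a, √(1-a))=1.662258598; dist=6371·c=10590.2495 ≈ 10590.2 km; running total=48227.3 km
Leg 4 bearing: y=sinΔλ·cosφ2=-0.15366816, x=cosφ1·sinφ2-sinφ1·cosφ2·cosΔλ=0.98389230; θ=atan2(y, x)=-8.8770° <0 so +360° → 351.1230° ≈ 351.1°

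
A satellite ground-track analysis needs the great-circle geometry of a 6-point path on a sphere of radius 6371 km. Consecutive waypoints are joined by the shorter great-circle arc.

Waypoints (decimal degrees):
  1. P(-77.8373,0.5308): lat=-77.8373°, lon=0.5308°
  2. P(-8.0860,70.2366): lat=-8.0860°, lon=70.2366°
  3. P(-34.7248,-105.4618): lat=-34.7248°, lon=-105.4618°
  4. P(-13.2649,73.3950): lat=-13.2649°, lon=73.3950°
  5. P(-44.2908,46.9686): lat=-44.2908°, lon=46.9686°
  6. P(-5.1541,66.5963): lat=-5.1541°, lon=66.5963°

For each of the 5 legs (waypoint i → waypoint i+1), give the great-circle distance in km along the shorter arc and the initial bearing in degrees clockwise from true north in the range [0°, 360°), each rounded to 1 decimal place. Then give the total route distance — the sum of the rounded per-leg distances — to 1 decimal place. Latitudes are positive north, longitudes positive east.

Leg 1: dist=8660.6 km, bearing=71.8°
Leg 2: dist=15233.3 km, bearing=185.2°
Leg 3: dist=14677.5 km, bearing=178.5°
Leg 4: dist=4265.4 km, bearing=210.9°
Leg 5: dist=4754.6 km, bearing=29.5°
Total: 47591.4 km

Leg 1: φ1=-1.3585172, φ2=-0.1411273, Δφ=1.2173898, Δλ=1.2165957 rad; a=sin²(Δφ/2)+cosφ1·cosφ2·sin²(Δλ/2)=0.3950746023; c=2·atan2(√a, √(1-a))=1.359373972; dist=6371·c=8660.572 ≈ 8660.6 km; running total=8660.6 km
Leg 1 bearing: y=sinΔλ·cosφ2=0.92859926, x=cosφ1·sinφ2-sinφ1·cosφ2·cosΔλ=0.30604910; θ=atan2(y, x)=71.7587° ≈ 71.8°
Leg 2: φ1=-0.1411273, φ2=-0.6060621, Δφ=-0.4649348, Δλ=-3.0665156 rad; a=sin²(Δφ/2)+cosφ1·cosφ2·sin²(Δλ/2)=0.8656547724; c=2·atan2(√a, √(1-a))=2.391036331; dist=6371·c=15233.292 ≈ 15233.3 km; running total=23893.9 km
Leg 2 bearing: y=sinΔλ·cosφ2=-0.06164772, x=cosφ1·sinφ2-sinφ1·cosφ2·cosΔλ=-0.67925394; θ=atan2(y, x)=-174.8142° <0 so +360° → 185.1858° ≈ 185.2°
Leg 3: φ1=-0.6060621, φ2=-0.2315162, Δφ=0.3745459, Δλ=3.1216400 rad; a=sin²(Δφ/2)+cosφ1·cosφ2·sin²(Δλ/2)=0.8345524794; c=2·atan2(√a, √(1-a))=2.303800101; dist=6371·c=14677.510 ≈ 14677.5 km; running total=38571.4 km
Leg 3 bearing: y=sinΔλ·cosφ2=0.01941897, x=cosφ1·sinφ2-sinφ1·cosφ2·cosΔλ=-0.74291417; θ=atan2(y, x)=178.5027° ≈ 178.5°
Leg 4: φ1=-0.2315162, φ2=-0.7730203, Δφ=-0.5415041, Δλ=-0.4612277 rad; a=sin²(Δφ/2)+cosφ1·cosφ2·sin²(Δλ/2)=0.1079333732; c=2·atan2(√a, √(1-a))=0.669498078; dist=6371·c=4265.372 ≈ 4265.4 km; running total=42836.8 km
Leg 4 bearing: y=sinΔλ·cosφ2=-0.31856742, x=cosφ1·sinφ2-sinφ1·cosφ2·cosΔλ=-0.53258787; θ=atan2(y, x)=-149.1142° <0 so +360° → 210.8858° ≈ 210.9°
Leg 5: φ1=-0.7730203, φ2=-0.0899560, Δφ=0.6830643, Δλ=0.3425680 rad; a=sin²(Δφ/2)+cosφ1·cosφ2·sin²(Δλ/2)=0.1328906384; c=2·atan2(√a, √(1-a))=0.746281139; dist=6371·c=4754.557 ≈ 4754.6 km; running total=47591.4 km
Leg 5 bearing: y=sinΔλ·cosφ2=0.33454880, x=cosφ1·sinφ2-sinφ1·cosφ2·cosΔλ=0.59076219; θ=atan2(y, x)=29.5229° ≈ 29.5°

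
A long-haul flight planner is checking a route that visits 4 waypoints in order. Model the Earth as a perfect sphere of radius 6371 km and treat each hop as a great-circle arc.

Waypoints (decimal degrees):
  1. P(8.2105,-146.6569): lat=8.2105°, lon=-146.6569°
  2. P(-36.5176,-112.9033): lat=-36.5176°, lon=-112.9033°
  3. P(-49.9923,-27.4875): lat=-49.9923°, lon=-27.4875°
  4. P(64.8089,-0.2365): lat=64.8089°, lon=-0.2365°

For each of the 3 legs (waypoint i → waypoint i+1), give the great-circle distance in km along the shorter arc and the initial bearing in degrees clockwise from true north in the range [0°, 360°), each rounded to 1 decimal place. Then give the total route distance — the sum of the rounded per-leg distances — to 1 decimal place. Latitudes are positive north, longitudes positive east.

Leg 1: dist=6094.0 km, bearing=146.9°
Leg 2: dist=6693.1 km, bearing=132.4°
Leg 3: dist=12980.2 km, bearing=12.6°
Total: 25767.3 km

Leg 1: φ1=0.1433003, φ2=-0.6373524, Δφ=-0.7806526, Δλ=0.5891115 rad; a=sin²(Δφ/2)+cosφ1·cosφ2·sin²(Δλ/2)=0.2118142869; c=2·atan2(√a, √(1-a))=0.956514944; dist=6371·c=6093.957 ≈ 6094.0 km; running total=6094.0 km
Leg 1 bearing: y=sinΔλ·cosφ2=0.44653940, x=cosφ1·sinφ2-sinφ1·cosφ2·cosΔλ=-0.68439648; θ=atan2(y, x)=146.8773° ≈ 146.9°
Leg 2: φ1=-0.6373524, φ2=-0.8725302, Δφ=-0.2351779, Δλ=1.4907869 rad; a=sin²(Δφ/2)+cosφ1·cosφ2·sin²(Δλ/2)=0.2514534331; c=2·atan2(√a, √(1-a))=1.050550871; dist=6371·c=6693.060 ≈ 6693.1 km; running total=12787.1 km
Leg 2 bearing: y=sinΔλ·cosφ2=0.64083392, x=cosφ1·sinφ2-sinφ1·cosφ2·cosΔλ=-0.58500454; θ=atan2(y, x)=132.3923° ≈ 132.4°
Leg 3: φ1=-0.8725302, φ2=1.1311287, Δφ=2.0036589, Δλ=0.4756197 rad; a=sin²(Δφ/2)+cosφ1·cosφ2·sin²(Δλ/2)=0.7249212668; c=2·atan2(√a, √(1-a))=2.037385345; dist=6371·c=12980.182 ≈ 12980.2 km; running total=25767.3 km
Leg 3 bearing: y=sinΔλ·cosφ2=0.19489548, x=cosφ1·sinφ2-sinφ1·cosφ2·cosΔλ=0.87158330; θ=atan2(y, x)=12.6046° ≈ 12.6°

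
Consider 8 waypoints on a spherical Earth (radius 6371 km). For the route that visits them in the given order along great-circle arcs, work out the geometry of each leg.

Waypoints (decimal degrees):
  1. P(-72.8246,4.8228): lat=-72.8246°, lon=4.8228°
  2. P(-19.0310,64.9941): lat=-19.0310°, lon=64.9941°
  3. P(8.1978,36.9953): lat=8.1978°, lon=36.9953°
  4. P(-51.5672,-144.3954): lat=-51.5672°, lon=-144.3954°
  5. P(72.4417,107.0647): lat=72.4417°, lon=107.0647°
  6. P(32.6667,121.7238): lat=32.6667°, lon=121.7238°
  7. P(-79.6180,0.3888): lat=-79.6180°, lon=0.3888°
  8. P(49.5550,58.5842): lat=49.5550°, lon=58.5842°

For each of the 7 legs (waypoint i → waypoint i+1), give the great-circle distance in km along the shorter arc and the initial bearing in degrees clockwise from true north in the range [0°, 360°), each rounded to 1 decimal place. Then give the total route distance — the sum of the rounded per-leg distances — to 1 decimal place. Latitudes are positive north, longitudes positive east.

Leg 1: dist=7031.0 km, bearing=66.7°
Leg 2: dist=4311.0 km, bearing=312.1°
Leg 3: dist=15190.9 km, bearing=178.7°
Leg 4: dist=15984.5 km, bearing=331.1°
Leg 5: dist=4504.5 km, bearing=160.9°
Leg 6: dist=14185.8 km, bearing=191.2°
Leg 7: dist=14832.3 km, bearing=49.3°
Total: 76040.0 km

Leg 1: φ1=-1.2710290, φ2=-0.3321536, Δφ=0.9388754, Δλ=1.0501873 rad; a=sin²(Δφ/2)+cosφ1·cosφ2·sin²(Δλ/2)=0.2748031992; c=2·atan2(√a, √(1-a))=1.103590190; dist=6371·c=7030.973 ≈ 7031.0 km; running total=7031.0 km
Leg 1 bearing: y=sinΔλ·cosφ2=0.82009994, x=cosφ1·sinφ2-sinφ1·cosφ2·cosΔλ=0.35296131; θ=atan2(y, x)=66.7135° ≈ 66.7°
Leg 2: φ1=-0.3321536, φ2=0.1430786, Δφ=0.4752322, Δλ=-0.4886712 rad; a=sin²(Δφ/2)+cosφ1·cosφ2·sin²(Δλ/2)=0.1101640954; c=2·atan2(√a, √(1-a))=0.676654790; dist=6371·c=4310.968 ≈ 4311.0 km; running total=11342.0 km
Leg 2 bearing: y=sinΔλ·cosφ2=-0.46465606, x=cosφ1·sinφ2-sinφ1·cosφ2·cosΔλ=0.41976972; θ=atan2(y, x)=-47.9054° <0 so +360° → 312.0946° ≈ 312.1°
Leg 3: φ1=0.1430786, φ2=-0.9000174, Δφ=-1.0430960, Δλ=-3.1658649 rad; a=sin²(Δφ/2)+cosφ1·cosφ2·sin²(Δλ/2)=0.8633801478; c=2·atan2(√a, √(1-a))=2.384389958; dist=6371·c=15190.948 ≈ 15190.9 km; running total=26532.9 km
Leg 3 bearing: y=sinΔλ·cosφ2=0.01508609, x=cosφ1·sinφ2-sinφ1·cosφ2·cosΔλ=-0.68672548; θ=atan2(y, x)=178.7415° ≈ 178.7°
Leg 4: φ1=-0.9000174, φ2=1.2643462, Δφ=2.1643636, Δλ=4.3888067 rad; a=sin²(Δφ/2)+cosφ1·cosφ2·sin²(Δλ/2)=0.9032337203; c=2·atan2(√a, √(1-a))=2.508949421; dist=6371·c=15984.517 ≈ 15984.5 km; running total=42517.4 km
Leg 4 bearing: y=sinΔλ·cosφ2=-0.28601983, x=cosφ1·sinφ2-sinφ1·cosφ2·cosΔλ=0.51749679; θ=atan2(y, x)=-28.9294° <0 so +360° → 331.0706° ≈ 331.1°
Leg 5: φ1=1.2643462, φ2=0.5701415, Δφ=-0.6942047, Δλ=0.2558496 rad; a=sin²(Δφ/2)+cosφ1·cosφ2·sin²(Δλ/2)=0.1198519682; c=2·atan2(√a, √(1-a))=0.707027554; dist=6371·c=4504.473 ≈ 4504.5 km; running total=47021.9 km
Leg 5 bearing: y=sinΔλ·cosφ2=0.21303837, x=cosφ1·sinφ2-sinφ1·cosφ2·cosΔλ=-0.61364855; θ=atan2(y, x)=160.8547° ≈ 160.9°
Leg 6: φ1=0.5701415, φ2=-1.3895962, Δφ=-1.9597377, Δλ=-2.1176952 rad; a=sin²(Δφ/2)+cosφ1·cosφ2·sin²(Δλ/2)=0.8049037014; c=2·atan2(√a, √(1-a))=2.226613885; dist=6371·c=14185.757 ≈ 14185.8 km; running total=61207.7 km
Leg 6 bearing: y=sinΔλ·cosφ2=-0.15392492, x=cosφ1·sinφ2-sinφ1·cosφ2·cosΔλ=-0.77745871; θ=atan2(y, x)=-168.8011° <0 so +360° → 191.1989° ≈ 191.2°
Leg 7: φ1=-1.3895962, φ2=0.8648979, Δφ=2.2544942, Δλ=1.0157013 rad; a=sin²(Δφ/2)+cosφ1·cosφ2·sin²(Δλ/2)=0.8434787768; c=2·atan2(√a, √(1-a))=2.328090374; dist=6371·c=14832.264 ≈ 14832.3 km; running total=76040.0 km
Leg 7 bearing: y=sinΔλ·cosφ2=0.55131308, x=cosφ1·sinφ2-sinφ1·cosφ2·cosΔλ=0.47343765; θ=atan2(y, x)=49.3458° ≈ 49.3°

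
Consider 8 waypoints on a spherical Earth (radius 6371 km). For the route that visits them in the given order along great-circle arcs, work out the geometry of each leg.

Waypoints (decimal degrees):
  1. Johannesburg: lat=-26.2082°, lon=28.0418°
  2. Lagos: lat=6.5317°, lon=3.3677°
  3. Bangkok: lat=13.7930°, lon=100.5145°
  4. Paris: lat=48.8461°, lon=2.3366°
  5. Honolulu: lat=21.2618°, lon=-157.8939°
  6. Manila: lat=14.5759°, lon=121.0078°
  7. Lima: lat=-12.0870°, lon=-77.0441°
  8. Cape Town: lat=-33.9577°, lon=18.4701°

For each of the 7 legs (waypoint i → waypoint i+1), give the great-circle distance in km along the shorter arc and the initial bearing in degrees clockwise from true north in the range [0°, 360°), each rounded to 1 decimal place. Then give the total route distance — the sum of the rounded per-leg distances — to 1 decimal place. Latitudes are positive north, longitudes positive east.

Leg 1: φ1=-0.4574194, φ2=0.1139997, Δφ=0.5714191, Δλ=-0.4306443 rad; a=sin²(Δφ/2)+cosφ1·cosφ2·sin²(Δλ/2)=0.1201252771; c=2·atan2(√a, √(1-a))=0.707868639; dist=6371·c=4509.831 ≈ 4509.8 km; running total=4509.8 km
Leg 1 bearing: y=sinΔλ·cosφ2=-0.41474667, x=cosφ1·sinφ2-sinφ1·cosφ2·cosΔλ=0.50076539; θ=atan2(y, x)=-39.6324° <0 so +360° → 320.3676° ≈ 320.4°
Leg 2: φ1=0.1139997, φ2=0.2407333, Δφ=0.1267336, Δλ=1.6955315 rad; a=sin²(Δφ/2)+cosφ1·cosφ2·sin²(Δλ/2)=0.5464598644; c=2·atan2(√a, √(1-a))=1.663850290; dist=6371·c=10600.390 ≈ 10600.4 km; running total=15110.2 km
Leg 2 bearing: y=sinΔλ·cosφ2=0.96361810, x=cosφ1·sinφ2-sinφ1·cosφ2·cosΔλ=0.25061140; θ=atan2(y, x)=75.4218° ≈ 75.4°
Leg 3: φ1=0.2407333, φ2=0.8525253, Δφ=0.6117920, Δλ=-1.7135276 rad; a=sin²(Δφ/2)+cosφ1·cosφ2·sin²(Δλ/2)=0.4556989948; c=2·atan2(√a, √(1-a))=1.482077979; dist=6371·c=9442.319 ≈ 9442.3 km; running total=24552.5 km
Leg 3 bearing: y=sinΔλ·cosφ2=-0.65139191, x=cosφ1·sinφ2-sinφ1·cosφ2·cosΔλ=0.75355043; θ=atan2(y, x)=-40.8411° <0 so +360° → 319.1589° ≈ 319.2°
Leg 4: φ1=0.8525253, φ2=0.3710884, Δφ=-0.4814369, Δλ=-2.7965498 rad; a=sin²(Δφ/2)+cosφ1·cosφ2·sin²(Δλ/2)=0.6520515801; c=2·atan2(√a, √(1-a))=1.879793188; dist=6371·c=11976.162 ≈ 11976.2 km; running total=36528.7 km
Leg 4 bearing: y=sinΔλ·cosφ2=-0.31521431, x=cosφ1·sinφ2-sinφ1·cosφ2·cosΔλ=0.89897787; θ=atan2(y, x)=-19.3225° <0 so +360° → 340.6775° ≈ 340.7°
Leg 5: φ1=0.3710884, φ2=0.2543974, Δφ=-0.1166910, Δλ=4.8677530 rad; a=sin²(Δφ/2)+cosφ1·cosφ2·sin²(Δλ/2)=0.3845869661; c=2·atan2(√a, √(1-a))=1.337869734; dist=6371·c=8523.568 ≈ 8523.6 km; running total=45052.3 km
Leg 5 bearing: y=sinΔλ·cosφ2=-0.95615804, x=cosφ1·sinφ2-sinφ1·cosφ2·cosΔλ=0.18022519; θ=atan2(y, x)=-79.3256° <0 so +360° → 280.6744° ≈ 280.7°
Leg 6: φ1=0.2543974, φ2=-0.2109579, Δφ=-0.4653554, Δλ=-3.4566577 rad; a=sin²(Δφ/2)+cosφ1·cosφ2·sin²(Δλ/2)=0.9762366288; c=2·atan2(√a, √(1-a))=2.832050886; dist=6371·c=18042.996 ≈ 18043.0 km; running total=63095.3 km
Leg 6 bearing: y=sinΔλ·cosφ2=0.30300860, x=cosφ1·sinφ2-sinφ1·cosφ2·cosΔλ=0.03131269; θ=atan2(y, x)=84.1000° ≈ 84.1°
Leg 7: φ1=-0.2109579, φ2=-0.5926737, Δφ=-0.3817157, Δλ=1.6670373 rad; a=sin²(Δφ/2)+cosφ1·cosφ2·sin²(Δλ/2)=0.4804859828; c=2·atan2(√a, √(1-a))=1.531758378; dist=6371·c=9758.833 ≈ 9758.8 km; running total=72854.1 km
Leg 7 bearing: y=sinΔλ·cosφ2=0.82561183, x=cosφ1·sinφ2-sinφ1·cosφ2·cosΔλ=-0.56288712; θ=atan2(y, x)=124.2855° ≈ 124.3°

Leg 1: dist=4509.8 km, bearing=320.4°
Leg 2: dist=10600.4 km, bearing=75.4°
Leg 3: dist=9442.3 km, bearing=319.2°
Leg 4: dist=11976.2 km, bearing=340.7°
Leg 5: dist=8523.6 km, bearing=280.7°
Leg 6: dist=18043.0 km, bearing=84.1°
Leg 7: dist=9758.8 km, bearing=124.3°
Total: 72854.1 km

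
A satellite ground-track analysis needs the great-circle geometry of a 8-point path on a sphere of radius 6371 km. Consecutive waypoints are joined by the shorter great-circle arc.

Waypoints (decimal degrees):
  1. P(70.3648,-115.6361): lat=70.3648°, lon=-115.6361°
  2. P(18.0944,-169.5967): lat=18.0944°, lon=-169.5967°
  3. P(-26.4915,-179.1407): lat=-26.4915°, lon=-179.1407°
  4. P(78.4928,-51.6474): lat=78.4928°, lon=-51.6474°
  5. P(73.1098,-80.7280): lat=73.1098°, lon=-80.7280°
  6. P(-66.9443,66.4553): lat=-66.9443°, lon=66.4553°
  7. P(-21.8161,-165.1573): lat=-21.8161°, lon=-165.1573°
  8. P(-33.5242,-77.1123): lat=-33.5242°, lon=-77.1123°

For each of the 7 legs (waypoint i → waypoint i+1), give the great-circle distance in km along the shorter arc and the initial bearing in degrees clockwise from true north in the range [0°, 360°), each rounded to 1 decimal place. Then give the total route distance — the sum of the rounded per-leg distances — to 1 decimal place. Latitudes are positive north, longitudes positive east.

Leg 1: dist=6814.6 km, bearing=241.2°
Leg 2: dist=5063.7 km, bearing=192.0°
Leg 3: dist=13685.6 km, bearing=10.9°
Leg 4: dist=976.2 km, bearing=247.7°
Leg 5: dist=18618.1 km, bearing=77.4°
Leg 6: dist=9265.7 km, bearing=132.9°
Leg 7: dist=8518.2 km, bearing=121.1°
Total: 62942.1 km

Leg 1: φ1=1.2280974, φ2=0.3158069, Δφ=-0.9122906, Δλ=-0.9417901 rad; a=sin²(Δφ/2)+cosφ1·cosφ2·sin²(Δλ/2)=0.2597765350; c=2·atan2(√a, √(1-a))=1.069632087; dist=6371·c=6814.626 ≈ 6814.6 km; running total=6814.6 km
Leg 1 bearing: y=sinΔλ·cosφ2=-0.76862355, x=cosφ1·sinφ2-sinφ1·cosφ2·cosΔλ=-0.42236072; θ=atan2(y, x)=-118.7889° <0 so +360° → 241.2111° ≈ 241.2°
Leg 2: φ1=0.3158069, φ2=-0.4623639, Δφ=-0.7781708, Δλ=-0.1665742 rad; a=sin²(Δφ/2)+cosφ1·cosφ2·sin²(Δλ/2)=0.1497883178; c=2·atan2(√a, √(1-a))=0.794805829; dist=6371·c=5063.708 ≈ 5063.7 km; running total=11878.3 km
Leg 2 bearing: y=sinΔλ·cosφ2=-0.14839554, x=cosφ1·sinφ2-sinφ1·cosφ2·cosΔλ=-0.69813027; θ=atan2(y, x)=-167.9997° <0 so +360° → 192.0003° ≈ 192.0°
Leg 3: φ1=-0.4623639, φ2=1.3699578, Δφ=1.8323217, Δλ=2.2251779 rad; a=sin²(Δφ/2)+cosφ1·cosφ2·sin²(Δλ/2)=0.7728867445; c=2·atan2(√a, √(1-a))=2.148108256; dist=6371·c=13685.598 ≈ 13685.6 km; running total=25563.9 km
Leg 3 bearing: y=sinΔλ·cosφ2=0.15828111, x=cosφ1·sinφ2-sinφ1·cosφ2·cosΔλ=0.82284773; θ=atan2(y, x)=10.8883° ≈ 10.9°
Leg 4: φ1=1.3699578, φ2=1.2760067, Δφ=-0.0939511, Δλ=-0.5075522 rad; a=sin²(Δφ/2)+cosφ1·cosφ2·sin²(Δλ/2)=0.0058583788; c=2·atan2(√a, √(1-a))=0.153229957; dist=6371·c=976.228 ≈ 976.2 km; running total=26540.1 km
Leg 4 bearing: y=sinΔλ·cosφ2=-0.14121320, x=cosφ1·sinφ2-sinφ1·cosφ2·cosΔλ=-0.05792292; θ=atan2(y, x)=-112.3025° <0 so +360° → 247.6975° ≈ 247.7°
Leg 5: φ1=1.2760067, φ2=-1.1683985, Δφ=-2.4444052, Δλ=2.5688332 rad; a=sin²(Δφ/2)+cosφ1·cosφ2·sin²(Δλ/2)=0.9880285661; c=2·atan2(√a, √(1-a))=2.922325574; dist=6371·c=18618.136 ≈ 18618.1 km; running total=45158.2 km
Leg 5 bearing: y=sinΔλ·cosφ2=0.21224286, x=cosφ1·sinφ2-sinφ1·cosφ2·cosΔλ=0.04759669; θ=atan2(y, x)=77.3602° ≈ 77.4°
Leg 6: φ1=-1.1683985, φ2=-0.3807628, Δφ=0.7876357, Δλ=-4.0424025 rad; a=sin²(Δφ/2)+cosφ1·cosφ2·sin²(Δλ/2)=0.4419141826; c=2·atan2(√a, √(1-a))=1.454361786; dist=6371·c=9265.739 ≈ 9265.7 km; running total=54423.9 km
Leg 6 bearing: y=sinΔλ·cosφ2=0.72769325, x=cosφ1·sinφ2-sinφ1·cosφ2·cosΔλ=-0.67599311; θ=atan2(y, x)=132.8907° ≈ 132.9°
Leg 7: φ1=-0.3807628, φ2=-0.5851077, Δφ=-0.2043449, Δλ=1.5366751 rad; a=sin²(Δφ/2)+cosφ1·cosφ2·sin²(Δλ/2)=0.3841753014; c=2·atan2(√a, √(1-a))=1.337023469; dist=6371·c=8518.177 ≈ 8518.2 km; running total=62942.1 km
Leg 7 bearing: y=sinΔλ·cosφ2=0.83316738, x=cosφ1·sinφ2-sinφ1·cosφ2·cosΔλ=-0.50216598; θ=atan2(y, x)=121.0782° ≈ 121.1°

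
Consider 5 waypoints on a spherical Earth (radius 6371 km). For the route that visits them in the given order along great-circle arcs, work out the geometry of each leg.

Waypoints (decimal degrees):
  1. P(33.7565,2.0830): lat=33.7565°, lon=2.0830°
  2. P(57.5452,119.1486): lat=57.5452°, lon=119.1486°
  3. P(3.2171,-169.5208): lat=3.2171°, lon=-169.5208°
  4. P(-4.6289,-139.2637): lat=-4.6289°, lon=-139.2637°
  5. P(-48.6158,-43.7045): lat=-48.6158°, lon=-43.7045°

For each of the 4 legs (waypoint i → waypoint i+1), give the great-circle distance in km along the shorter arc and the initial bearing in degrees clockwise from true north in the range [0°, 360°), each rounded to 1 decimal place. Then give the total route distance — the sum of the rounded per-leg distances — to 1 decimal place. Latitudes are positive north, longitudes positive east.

Leg 1: φ1=0.5891621, φ2=1.0043532, Δφ=0.4151911, Δλ=2.0431802 rad; a=sin²(Δφ/2)+cosφ1·cosφ2·sin²(Δλ/2)=0.3670649046; c=2·atan2(√a, √(1-a))=1.301689837; dist=6371·c=8293.066 ≈ 8293.1 km; running total=8293.1 km
Leg 1 bearing: y=sinΔλ·cosφ2=0.47786523, x=cosφ1·sinφ2-sinφ1·cosφ2·cosΔλ=0.83723226; θ=atan2(y, x)=29.7163° ≈ 29.7°
Leg 2: φ1=1.0043532, φ2=0.0561490, Δφ=-0.9482042, Δλ=-5.0382315 rad; a=sin²(Δφ/2)+cosφ1·cosφ2·sin²(Δλ/2)=0.3905679393; c=2·atan2(√a, √(1-a))=1.350146110; dist=6371·c=8601.781 ≈ 8601.8 km; running total=16894.9 km
Leg 2 bearing: y=sinΔλ·cosφ2=0.94588836, x=cosφ1·sinφ2-sinφ1·cosφ2·cosΔλ=-0.23956985; θ=atan2(y, x)=104.2127° ≈ 104.2°
Leg 3: φ1=0.0561490, φ2=-0.0807895, Δφ=-0.1369385, Δλ=0.5280860 rad; a=sin²(Δφ/2)+cosφ1·cosφ2·sin²(Δλ/2)=0.0724650249; c=2·atan2(√a, √(1-a))=0.545110597; dist=6371·c=3472.900 ≈ 3472.9 km; running total=20367.8 km
Leg 3 bearing: y=sinΔλ·cosφ2=0.50223751, x=cosφ1·sinφ2-sinφ1·cosφ2·cosΔλ=-0.12889090; θ=atan2(y, x)=104.3934° ≈ 104.4°
Leg 4: φ1=-0.0807895, φ2=-0.8485058, Δφ=-0.7677162, Δλ=1.6678227 rad; a=sin²(Δφ/2)+cosφ1·cosφ2·sin²(Δλ/2)=0.5016425826; c=2·atan2(√a, √(1-a))=1.574081498; dist=6371·c=10028.473 ≈ 10028.5 km; running total=30396.3 km
Leg 4 bearing: y=sinΔλ·cosφ2=0.65799557, x=cosφ1·sinφ2-sinφ1·cosφ2·cosΔλ=-0.75301463; θ=atan2(y, x)=138.8525° ≈ 138.9°

Leg 1: dist=8293.1 km, bearing=29.7°
Leg 2: dist=8601.8 km, bearing=104.2°
Leg 3: dist=3472.9 km, bearing=104.4°
Leg 4: dist=10028.5 km, bearing=138.9°
Total: 30396.3 km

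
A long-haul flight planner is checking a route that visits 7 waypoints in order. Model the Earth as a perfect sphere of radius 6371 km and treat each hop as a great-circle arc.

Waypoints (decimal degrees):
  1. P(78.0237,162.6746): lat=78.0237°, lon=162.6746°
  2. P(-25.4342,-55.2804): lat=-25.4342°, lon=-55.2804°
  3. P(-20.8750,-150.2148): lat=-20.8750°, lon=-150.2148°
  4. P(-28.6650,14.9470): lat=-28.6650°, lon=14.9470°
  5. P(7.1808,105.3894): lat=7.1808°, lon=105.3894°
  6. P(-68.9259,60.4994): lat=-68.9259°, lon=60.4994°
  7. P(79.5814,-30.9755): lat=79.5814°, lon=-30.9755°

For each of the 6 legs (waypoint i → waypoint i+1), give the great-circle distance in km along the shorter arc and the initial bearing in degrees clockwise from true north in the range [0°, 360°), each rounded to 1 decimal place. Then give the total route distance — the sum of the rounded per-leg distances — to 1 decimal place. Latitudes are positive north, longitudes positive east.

Leg 1: dist=13855.2 km, bearing=42.4°
Leg 2: dist=9494.4 km, bearing=249.1°
Leg 3: dist=14280.9 km, bearing=163.3°
Leg 4: dist=10432.7 km, bearing=83.9°
Leg 5: dist=9137.7 km, bearing=194.8°
Leg 6: dist=17439.7 km, bearing=332.6°
Total: 74640.6 km

Leg 1: φ1=1.3617705, φ2=-0.4439105, Δφ=-1.8056810, Δλ=-3.8040324 rad; a=sin²(Δφ/2)+cosφ1·cosφ2·sin²(Δλ/2)=0.7839430966; c=2·atan2(√a, √(1-a))=2.174731818; dist=6371·c=13855.216 ≈ 13855.2 km; running total=13855.2 km
Leg 1 bearing: y=sinΔλ·cosφ2=0.55543192, x=cosφ1·sinφ2-sinφ1·cosφ2·cosΔλ=0.60745424; θ=atan2(y, x)=42.4386° ≈ 42.4°
Leg 2: φ1=-0.4439105, φ2=-0.3643375, Δφ=0.0795731, Δλ=-1.6569179 rad; a=sin²(Δφ/2)+cosφ1·cosφ2·sin²(Δλ/2)=0.4597724627; c=2·atan2(√a, √(1-a))=1.490254200; dist=6371·c=9494.410 ≈ 9494.4 km; running total=23349.6 km
Leg 2 bearing: y=sinΔλ·cosφ2=-0.93089715, x=cosφ1·sinφ2-sinφ1·cosφ2·cosΔλ=-0.35631093; θ=atan2(y, x)=-110.9449° <0 so +360° → 249.0551° ≈ 249.1°
Leg 3: φ1=-0.3643375, φ2=-0.5002986, Δφ=-0.1359611, Δλ=2.8826172 rad; a=sin²(Δφ/2)+cosφ1·cosφ2·sin²(Δλ/2)=0.8107887841; c=2·atan2(√a, √(1-a))=2.241551292; dist=6371·c=14280.923 ≈ 14280.9 km; running total=37630.5 km
Leg 3 bearing: y=sinΔλ·cosφ2=0.22470370, x=cosφ1·sinφ2-sinφ1·cosφ2·cosΔλ=-0.75043292; θ=atan2(y, x)=163.3306° ≈ 163.3°
Leg 4: φ1=-0.5002986, φ2=0.1253286, Δφ=0.6256272, Δλ=1.5785177 rad; a=sin²(Δφ/2)+cosφ1·cosφ2·sin²(Δλ/2)=0.5333415575; c=2·atan2(√a, √(1-a))=1.637528960; dist=6371·c=10432.697 ≈ 10432.7 km; running total=48063.2 km
Leg 4 bearing: y=sinΔλ·cosφ2=0.99212707, x=cosφ1·sinφ2-sinφ1·cosφ2·cosΔλ=0.10600585; θ=atan2(y, x)=83.9013° ≈ 83.9°
Leg 5: φ1=0.1253286, φ2=-1.2029839, Δφ=-1.3283125, Δλ=-0.7834783 rad; a=sin²(Δφ/2)+cosφ1·cosφ2·sin²(Δλ/2)=0.4319463384; c=2·atan2(√a, √(1-a))=1.434265225; dist=6371·c=9137.704 ≈ 9137.7 km; running total=57200.9 km
Leg 5 bearing: y=sinΔλ·cosφ2=-0.25376934, x=cosφ1·sinφ2-sinφ1·cosφ2·cosΔλ=-0.95764081; θ=atan2(y, x)=-165.1581° <0 so +360° → 194.8419° ≈ 194.8°
Leg 6: φ1=-1.2029839, φ2=1.3889575, Δφ=2.5919413, Δλ=-1.5965382 rad; a=sin²(Δφ/2)+cosφ1·cosφ2·sin²(Δλ/2)=0.9597026973; c=2·atan2(√a, √(1-a))=2.737362337; dist=6371·c=17439.735 ≈ 17439.7 km; running total=74640.6 km
Leg 6 bearing: y=sinΔλ·cosφ2=-0.18077852, x=cosφ1·sinφ2-sinφ1·cosφ2·cosΔλ=0.34930337; θ=atan2(y, x)=-27.3634° <0 so +360° → 332.6366° ≈ 332.6°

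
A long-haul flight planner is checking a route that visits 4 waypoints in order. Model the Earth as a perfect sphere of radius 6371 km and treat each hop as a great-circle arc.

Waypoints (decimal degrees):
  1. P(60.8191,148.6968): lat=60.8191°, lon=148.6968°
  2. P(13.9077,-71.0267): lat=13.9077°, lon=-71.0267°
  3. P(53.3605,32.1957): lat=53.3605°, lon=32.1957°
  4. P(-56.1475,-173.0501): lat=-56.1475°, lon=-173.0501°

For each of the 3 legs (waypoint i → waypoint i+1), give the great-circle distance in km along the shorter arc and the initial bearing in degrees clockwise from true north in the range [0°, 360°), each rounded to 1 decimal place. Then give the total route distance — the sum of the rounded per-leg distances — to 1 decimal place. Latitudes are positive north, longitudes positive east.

Leg 1: dist=10993.6 km, bearing=38.9°
Leg 2: dist=9622.7 km, bearing=35.6°
Leg 3: dist=18375.4 km, bearing=111.0°
Total: 38991.7 km

Leg 1: φ1=1.0614935, φ2=0.2427352, Δφ=-0.8187584, Δλ=-3.8348985 rad; a=sin²(Δφ/2)+cosφ1·cosφ2·sin²(Δλ/2)=0.5770801811; c=2·atan2(√a, √(1-a))=1.725573927; dist=6371·c=10993.631 ≈ 10993.6 km; running total=10993.6 km
Leg 1 bearing: y=sinΔλ·cosφ2=0.62034809, x=cosφ1·sinφ2-sinφ1·cosφ2·cosΔλ=0.76902720; θ=atan2(y, x)=38.8919° ≈ 38.9°
Leg 2: φ1=0.2427352, φ2=0.9313164, Δφ=0.6885813, Δλ=1.8015707 rad; a=sin²(Δφ/2)+cosφ1·cosφ2·sin²(Δλ/2)=0.4698175680; c=2·atan2(√a, √(1-a))=1.510394742; dist=6371·c=9622.725 ≈ 9622.7 km; running total=20616.3 km
Leg 2 bearing: y=sinΔλ·cosφ2=0.58095734, x=cosφ1·sinφ2-sinφ1·cosφ2·cosΔλ=0.81169246; θ=atan2(y, x)=35.5927° ≈ 35.6°
Leg 3: φ1=0.9313164, φ2=-0.9799587, Δφ=-1.9112752, Δλ=-3.5822150 rad; a=sin²(Δφ/2)+cosφ1·cosφ2·sin²(Δλ/2)=0.9835323596; c=2·atan2(√a, √(1-a))=2.884230363; dist=6371·c=18375.432 ≈ 18375.4 km; running total=38991.7 km
Leg 3 bearing: y=sinΔλ·cosφ2=0.23758609, x=cosφ1·sinφ2-sinφ1·cosφ2·cosΔλ=-0.09131637; θ=atan2(y, x)=111.0243° ≈ 111.0°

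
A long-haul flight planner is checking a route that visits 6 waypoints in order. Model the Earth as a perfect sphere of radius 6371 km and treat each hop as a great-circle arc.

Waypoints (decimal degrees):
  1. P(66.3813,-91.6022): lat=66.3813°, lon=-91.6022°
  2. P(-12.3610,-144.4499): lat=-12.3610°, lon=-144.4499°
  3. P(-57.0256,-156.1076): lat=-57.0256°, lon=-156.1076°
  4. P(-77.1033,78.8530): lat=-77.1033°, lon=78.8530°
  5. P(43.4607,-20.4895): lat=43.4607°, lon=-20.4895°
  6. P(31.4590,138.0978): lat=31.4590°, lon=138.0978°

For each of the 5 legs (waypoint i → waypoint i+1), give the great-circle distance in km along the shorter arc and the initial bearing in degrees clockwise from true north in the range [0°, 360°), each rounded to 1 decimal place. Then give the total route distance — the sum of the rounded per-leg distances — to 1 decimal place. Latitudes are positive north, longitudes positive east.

Leg 1: dist=9751.2 km, bearing=231.2°
Leg 2: dist=5065.1 km, bearing=188.9°
Leg 3: dist=4623.7 km, bearing=196.0°
Leg 4: dist=14919.2 km, bearing=273.1°
Leg 5: dist=11404.0 km, bearing=18.6°
Total: 45763.2 km

Leg 1: φ1=1.1585722, φ2=-0.2157401, Δφ=-1.3743124, Δλ=-0.9223664 rad; a=sin²(Δφ/2)+cosφ1·cosφ2·sin²(Δλ/2)=0.4798908531; c=2·atan2(√a, √(1-a))=1.530567183; dist=6371·c=9751.244 ≈ 9751.2 km; running total=9751.2 km
Leg 1 bearing: y=sinΔλ·cosφ2=-0.77855634, x=cosφ1·sinφ2-sinφ1·cosφ2·cosΔλ=-0.62628469; θ=atan2(y, x)=-128.8138° <0 so +360° → 231.1862° ≈ 231.2°
Leg 2: φ1=-0.2157401, φ2=-0.9952845, Δφ=-0.7795443, Δλ=-0.2034652 rad; a=sin²(Δφ/2)+cosφ1·cosφ2·sin²(Δλ/2)=0.1498663774; c=2·atan2(√a, √(1-a))=0.795024543; dist=6371·c=5065.101 ≈ 5065.1 km; running total=14816.3 km
Leg 2 bearing: y=sinΔλ·cosφ2=-0.10997638, x=cosφ1·sinφ2-sinφ1·cosφ2·cosΔλ=-0.70535876; θ=atan2(y, x)=-171.1380° <0 so +360° → 188.8620° ≈ 188.9°
Leg 3: φ1=-0.9952845, φ2=-1.3457064, Δφ=-0.3504220, Δλ=4.1008361 rad; a=sin²(Δφ/2)+cosφ1·cosφ2·sin²(Δλ/2)=0.1259965184; c=2·atan2(√a, √(1-a))=0.725742311; dist=6371·c=4623.704 ≈ 4623.7 km; running total=19440.0 km
Leg 3 bearing: y=sinΔλ·cosφ2=-0.18274172, x=cosφ1·sinφ2-sinφ1·cosφ2·cosΔλ=-0.63803687; θ=atan2(y, x)=-164.0176° <0 so +360° → 195.9824° ≈ 196.0°
Leg 4: φ1=-1.3457064, φ2=0.7585323, Δφ=2.1042388, Δλ=-1.7338537 rad; a=sin²(Δφ/2)+cosφ1·cosφ2·sin²(Δλ/2)=0.8484020803; c=2·atan2(√a, √(1-a))=2.341728510; dist=6371·c=14919.152 ≈ 14919.2 km; running total=34359.2 km
Leg 4 bearing: y=sinΔλ·cosφ2=-0.71621842, x=cosφ1·sinφ2-sinφ1·cosφ2·cosΔλ=0.03866706; θ=atan2(y, x)=-86.9097° <0 so +360° → 273.0903° ≈ 273.1°
Leg 5: φ1=0.7585323, φ2=0.5490631, Δφ=-0.2094692, Δλ=2.7678705 rad; a=sin²(Δφ/2)+cosφ1·cosφ2·sin²(Δλ/2)=0.6087175859; c=2·atan2(√a, √(1-a))=1.789982328; dist=6371·c=11403.977 ≈ 11404.0 km; running total=45763.2 km
Leg 5 bearing: y=sinΔλ·cosφ2=0.31142098, x=cosφ1·sinφ2-sinφ1·cosφ2·cosΔλ=0.92506158; θ=atan2(y, x)=18.6058° ≈ 18.6°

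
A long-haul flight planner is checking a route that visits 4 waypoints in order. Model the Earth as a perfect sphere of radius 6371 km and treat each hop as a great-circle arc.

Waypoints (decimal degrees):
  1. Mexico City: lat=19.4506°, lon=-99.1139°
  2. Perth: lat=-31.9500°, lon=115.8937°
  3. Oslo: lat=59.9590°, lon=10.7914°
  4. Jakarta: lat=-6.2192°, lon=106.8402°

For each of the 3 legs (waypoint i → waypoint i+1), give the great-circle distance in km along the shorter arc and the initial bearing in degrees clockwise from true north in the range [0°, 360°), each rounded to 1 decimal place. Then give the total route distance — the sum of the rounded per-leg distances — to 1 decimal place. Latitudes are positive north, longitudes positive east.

Leg 1: φ1=0.3394770, φ2=-0.5576327, Δφ=-0.8971097, Δλ=3.7525905 rad; a=sin²(Δφ/2)+cosφ1·cosφ2·sin²(Δλ/2)=0.9157718437; c=2·atan2(√a, √(1-a))=2.552677376; dist=6371·c=16263.108 ≈ 16263.1 km; running total=16263.1 km
Leg 1 bearing: y=sinΔλ·cosφ2=-0.48677766, x=cosφ1·sinφ2-sinφ1·cosφ2·cosΔλ=-0.26754926; θ=atan2(y, x)=-118.7947° <0 so +360° → 241.2053° ≈ 241.2°
Leg 2: φ1=-0.5576327, φ2=1.0464820, Δφ=1.6041147, Δλ=-1.8343812 rad; a=sin²(Δφ/2)+cosφ1·cosφ2·sin²(Δλ/2)=0.7843833948; c=2·atan2(√a, √(1-a))=2.175802057; dist=6371·c=13862.035 ≈ 13862.0 km; running total=30125.1 km
Leg 2 bearing: y=sinΔλ·cosφ2=-0.48332927, x=cosφ1·sinφ2-sinφ1·cosφ2·cosΔλ=0.66550519; θ=atan2(y, x)=-35.9894° <0 so +360° → 324.0106° ≈ 324.0°
Leg 3: φ1=1.0464820, φ2=-0.1085455, Δφ=-1.1550275, Δλ=1.6763678 rad; a=sin²(Δφ/2)+cosφ1·cosφ2·sin²(Δλ/2)=0.5731112345; c=2·atan2(√a, √(1-a))=1.717544938; dist=6371·c=10942.479 ≈ 10942.5 km; running total=41067.6 km
Leg 3 bearing: y=sinΔλ·cosφ2=0.98857999, x=cosφ1·sinφ2-sinφ1·cosφ2·cosΔλ=0.03644989; θ=atan2(y, x)=87.8884° ≈ 87.9°

Leg 1: dist=16263.1 km, bearing=241.2°
Leg 2: dist=13862.0 km, bearing=324.0°
Leg 3: dist=10942.5 km, bearing=87.9°
Total: 41067.6 km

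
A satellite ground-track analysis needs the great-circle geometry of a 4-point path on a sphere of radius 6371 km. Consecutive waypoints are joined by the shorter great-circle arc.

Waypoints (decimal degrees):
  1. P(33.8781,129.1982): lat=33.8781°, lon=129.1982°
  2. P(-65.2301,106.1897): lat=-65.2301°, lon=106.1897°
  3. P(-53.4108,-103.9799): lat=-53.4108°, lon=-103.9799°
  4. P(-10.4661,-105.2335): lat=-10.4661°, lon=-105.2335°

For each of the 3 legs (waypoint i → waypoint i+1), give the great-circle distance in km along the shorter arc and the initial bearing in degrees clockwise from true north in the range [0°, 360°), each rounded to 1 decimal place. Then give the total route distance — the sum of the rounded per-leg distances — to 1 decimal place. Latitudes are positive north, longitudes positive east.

Leg 1: φ1=0.5912844, φ2=-1.1384800, Δφ=-1.7297644, Δλ=-0.4015741 rad; a=sin²(Δφ/2)+cosφ1·cosφ2·sin²(Δλ/2)=0.5929857209; c=2·atan2(√a, √(1-a))=1.757856786; dist=6371·c=11199.306 ≈ 11199.3 km; running total=11199.3 km
Leg 1 bearing: y=sinΔλ·cosφ2=-0.16376384, x=cosφ1·sinφ2-sinφ1·cosφ2·cosΔλ=-0.96881166; θ=atan2(y, x)=-170.4057° <0 so +360° → 189.5943° ≈ 189.6°
Leg 2: φ1=-1.1384800, φ2=-0.9321943, Δφ=0.2062857, Δλ=-3.6681515 rad; a=sin²(Δφ/2)+cosφ1·cosφ2·sin²(Δλ/2)=0.2434260696; c=2·atan2(√a, √(1-a))=1.031947988; dist=6371·c=6574.541 ≈ 6574.5 km; running total=17773.8 km
Leg 2 bearing: y=sinΔλ·cosφ2=0.29956350, x=cosφ1·sinφ2-sinφ1·cosφ2·cosΔλ=-0.80432642; θ=atan2(y, x)=159.5726° ≈ 159.6°
Leg 3: φ1=-0.9321943, φ2=-0.1826679, Δφ=0.7495264, Δλ=-0.0218794 rad; a=sin²(Δφ/2)+cosφ1·cosφ2·sin²(Δλ/2)=0.1340643453; c=2·atan2(√a, √(1-a))=0.749732312; dist=6371·c=4776.545 ≈ 4776.5 km; running total=22550.3 km
Leg 3 bearing: y=sinΔλ·cosφ2=-0.02151371, x=cosφ1·sinφ2-sinφ1·cosφ2·cosΔλ=0.68110318; θ=atan2(y, x)=-1.8092° <0 so +360° → 358.1908° ≈ 358.2°

Leg 1: dist=11199.3 km, bearing=189.6°
Leg 2: dist=6574.5 km, bearing=159.6°
Leg 3: dist=4776.5 km, bearing=358.2°
Total: 22550.3 km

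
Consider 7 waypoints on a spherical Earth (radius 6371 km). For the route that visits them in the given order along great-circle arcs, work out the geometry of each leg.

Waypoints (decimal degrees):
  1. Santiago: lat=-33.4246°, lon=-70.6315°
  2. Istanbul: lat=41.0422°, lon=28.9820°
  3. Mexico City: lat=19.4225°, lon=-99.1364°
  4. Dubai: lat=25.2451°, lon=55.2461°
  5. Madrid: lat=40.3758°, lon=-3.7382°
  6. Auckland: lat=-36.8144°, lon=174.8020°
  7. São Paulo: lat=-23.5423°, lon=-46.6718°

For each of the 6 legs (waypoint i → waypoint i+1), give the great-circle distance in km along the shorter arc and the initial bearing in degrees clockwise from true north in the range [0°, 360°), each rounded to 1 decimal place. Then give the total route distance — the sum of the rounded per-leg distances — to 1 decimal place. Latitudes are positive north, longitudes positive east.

Leg 1: φ1=-0.5833693, φ2=0.7163215, Δφ=1.2996908, Δλ=1.7385836 rad; a=sin²(Δφ/2)+cosφ1·cosφ2·sin²(Δλ/2)=0.7334069377; c=2·atan2(√a, √(1-a))=2.056480901; dist=6371·c=13101.840 ≈ 13101.8 km; running total=13101.8 km
Leg 1 bearing: y=sinΔλ·cosφ2=0.74363436, x=cosφ1·sinφ2-sinφ1·cosφ2·cosΔλ=0.47863634; θ=atan2(y, x)=57.2329° ≈ 57.2°
Leg 2: φ1=0.7163215, φ2=0.3389866, Δφ=-0.3773349, Δλ=-2.2360879 rad; a=sin²(Δφ/2)+cosφ1·cosφ2·sin²(Δλ/2)=0.6103676093; c=2·atan2(√a, √(1-a))=1.793364545; dist=6371·c=11425.526 ≈ 11425.5 km; running total=24527.3 km
Leg 2 bearing: y=sinΔλ·cosφ2=-0.74196532, x=cosφ1·sinφ2-sinφ1·cosφ2·cosΔλ=0.63305878; θ=atan2(y, x)=-49.5286° <0 so +360° → 310.4714° ≈ 310.5°
Leg 3: φ1=0.3389866, φ2=0.4406101, Δφ=0.1016235, Δλ=2.6944829 rad; a=sin²(Δφ/2)+cosφ1·cosφ2·sin²(Δλ/2)=0.8136728972; c=2·atan2(√a, √(1-a))=2.248936510; dist=6371·c=14327.975 ≈ 14328.0 km; running total=38855.3 km
Leg 3 bearing: y=sinΔλ·cosφ2=0.39106706, x=cosφ1·sinφ2-sinφ1·cosφ2·cosΔλ=0.67342691; θ=atan2(y, x)=30.1442° ≈ 30.1°
Leg 4: φ1=0.4406101, φ2=0.7046906, Δφ=0.2640805, Δλ=-1.0294702 rad; a=sin²(Δφ/2)+cosφ1·cosφ2·sin²(Δλ/2)=0.1843347579; c=2·atan2(√a, √(1-a))=0.887528695; dist=6371·c=5654.445 ≈ 5654.4 km; running total=44509.7 km
Leg 4 bearing: y=sinΔλ·cosφ2=-0.65289279, x=cosφ1·sinφ2-sinφ1·cosφ2·cosΔλ=0.41851264; θ=atan2(y, x)=-57.3396° <0 so +360° → 302.6604° ≈ 302.7°
Leg 5: φ1=0.7046906, φ2=-0.6425325, Δφ=-1.3472231, Δλ=3.1161143 rad; a=sin²(Δφ/2)+cosφ1·cosφ2·sin²(Δλ/2)=0.9989354302; c=2·atan2(√a, √(1-a))=3.076325578; dist=6371·c=19599.270 ≈ 19599.3 km; running total=64109.0 km
Leg 5 bearing: y=sinΔλ·cosφ2=0.02039524, x=cosφ1·sinφ2-sinφ1·cosφ2·cosΔλ=0.06194982; θ=atan2(y, x)=18.2227° ≈ 18.2°
Leg 6: φ1=-0.6425325, φ2=-0.4108906, Δφ=0.2316418, Δλ=-3.8654470 rad; a=sin²(Δφ/2)+cosφ1·cosφ2·sin²(Δλ/2)=0.6552842554; c=2·atan2(√a, √(1-a))=1.886587386; dist=6371·c=12019.448 ≈ 12019.4 km; running total=76128.4 km
Leg 6 bearing: y=sinΔλ·cosφ2=0.60715312, x=cosφ1·sinφ2-sinφ1·cosφ2·cosΔλ=-0.73137698; θ=atan2(y, x)=140.3022° ≈ 140.3°

Leg 1: dist=13101.8 km, bearing=57.2°
Leg 2: dist=11425.5 km, bearing=310.5°
Leg 3: dist=14328.0 km, bearing=30.1°
Leg 4: dist=5654.4 km, bearing=302.7°
Leg 5: dist=19599.3 km, bearing=18.2°
Leg 6: dist=12019.4 km, bearing=140.3°
Total: 76128.4 km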